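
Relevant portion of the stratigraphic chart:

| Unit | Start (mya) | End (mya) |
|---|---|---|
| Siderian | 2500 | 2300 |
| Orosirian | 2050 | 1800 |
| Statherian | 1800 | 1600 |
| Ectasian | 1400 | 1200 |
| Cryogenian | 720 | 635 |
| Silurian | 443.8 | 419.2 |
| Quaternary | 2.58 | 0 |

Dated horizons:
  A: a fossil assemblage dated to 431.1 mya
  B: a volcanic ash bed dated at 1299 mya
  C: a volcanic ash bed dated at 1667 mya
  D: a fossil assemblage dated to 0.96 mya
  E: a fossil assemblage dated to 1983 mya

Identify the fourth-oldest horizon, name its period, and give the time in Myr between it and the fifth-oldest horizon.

Larger Ma means older, so oldest first: E 1983 > C 1667 > B 1299 > A 431.1 > D 0.96.
Counting 4 along gives A (431.1 Ma); the excerpt puts that inside the Silurian, 443.8–419.2 Ma.
Next in line is D (0.96 Ma), and 431.1 − 0.96 = 430.14 Myr.

A, in the Silurian; 430.14 million years to D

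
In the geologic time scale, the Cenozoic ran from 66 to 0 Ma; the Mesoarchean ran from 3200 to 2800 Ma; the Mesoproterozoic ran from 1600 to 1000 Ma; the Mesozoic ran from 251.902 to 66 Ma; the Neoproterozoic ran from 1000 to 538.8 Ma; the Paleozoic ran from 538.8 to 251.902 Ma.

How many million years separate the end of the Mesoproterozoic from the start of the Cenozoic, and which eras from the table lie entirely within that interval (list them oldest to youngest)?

The Mesoproterozoic closes at 1000 Ma and the Cenozoic opens at 66 Ma, so the interval is 1000 − 66 = 934 Myr.
An era fits inside if it starts at or after 1000 Ma and ends at or before 66 Ma; oldest first that gives Neoproterozoic, Paleozoic, Mesozoic.

934 million years; Neoproterozoic, Paleozoic, Mesozoic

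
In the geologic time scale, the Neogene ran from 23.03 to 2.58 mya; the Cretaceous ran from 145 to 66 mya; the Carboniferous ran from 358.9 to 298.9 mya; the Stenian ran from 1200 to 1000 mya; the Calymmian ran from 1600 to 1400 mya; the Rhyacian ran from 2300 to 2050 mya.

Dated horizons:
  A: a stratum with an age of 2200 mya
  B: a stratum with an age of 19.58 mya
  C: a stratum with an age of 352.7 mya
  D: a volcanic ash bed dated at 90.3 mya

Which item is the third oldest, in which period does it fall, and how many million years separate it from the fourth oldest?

D, in the Cretaceous; 70.72 million years to B

Sorted oldest-first by Ma: A (2200), C (352.7), D (90.3), B (19.58).
The third oldest is D at 90.3 Ma, which lies in 145–66 Ma: the Cretaceous.
The fourth oldest is B at 19.58 Ma; separation = |90.3 − 19.58| = 70.72 Myr.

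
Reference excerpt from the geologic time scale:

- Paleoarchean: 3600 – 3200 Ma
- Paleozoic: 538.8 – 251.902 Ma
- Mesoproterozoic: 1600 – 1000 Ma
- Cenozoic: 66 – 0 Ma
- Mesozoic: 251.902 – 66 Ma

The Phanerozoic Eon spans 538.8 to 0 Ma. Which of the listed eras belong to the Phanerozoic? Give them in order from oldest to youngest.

Paleozoic, Mesozoic, Cenozoic

Eras with both bounds inside 538.8–0 Ma: Paleozoic (538.8–251.902), Mesozoic (251.902–66), Cenozoic (66–0).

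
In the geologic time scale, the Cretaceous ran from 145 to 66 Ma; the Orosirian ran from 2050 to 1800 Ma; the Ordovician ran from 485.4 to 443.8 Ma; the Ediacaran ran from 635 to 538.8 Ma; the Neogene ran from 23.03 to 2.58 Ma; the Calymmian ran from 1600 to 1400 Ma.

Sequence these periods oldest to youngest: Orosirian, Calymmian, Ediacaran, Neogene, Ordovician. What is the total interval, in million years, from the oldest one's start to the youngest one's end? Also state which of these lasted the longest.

From the excerpt: Orosirian 2050–1800; Calymmian 1600–1400; Ediacaran 635–538.8; Neogene 23.03–2.58; Ordovician 485.4–443.8 (Ma).
Larger Ma is earlier, so the oldest is Orosirian and the youngest is Neogene; oldest to youngest: Orosirian, Calymmian, Ediacaran, Ordovician, Neogene.
Oldest start 2050 minus youngest end 2.58 gives 2047.42 Myr overall.
Individual lengths (start − end): Ediacaran 96.2; Neogene 20.45; Calymmian 200; Orosirian 250; Ordovician 41.6. The largest is Orosirian at 250 Myr.

Orosirian → Calymmian → Ediacaran → Ordovician → Neogene; total span 2047.42 Myr; longest is Orosirian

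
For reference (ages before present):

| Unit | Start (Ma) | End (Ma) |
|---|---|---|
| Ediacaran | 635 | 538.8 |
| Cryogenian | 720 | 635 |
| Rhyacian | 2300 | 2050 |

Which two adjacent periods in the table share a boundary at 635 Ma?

The Cryogenian ends at 635 Ma and the Ediacaran begins at 635 Ma, so they share that boundary.

Cryogenian and Ediacaran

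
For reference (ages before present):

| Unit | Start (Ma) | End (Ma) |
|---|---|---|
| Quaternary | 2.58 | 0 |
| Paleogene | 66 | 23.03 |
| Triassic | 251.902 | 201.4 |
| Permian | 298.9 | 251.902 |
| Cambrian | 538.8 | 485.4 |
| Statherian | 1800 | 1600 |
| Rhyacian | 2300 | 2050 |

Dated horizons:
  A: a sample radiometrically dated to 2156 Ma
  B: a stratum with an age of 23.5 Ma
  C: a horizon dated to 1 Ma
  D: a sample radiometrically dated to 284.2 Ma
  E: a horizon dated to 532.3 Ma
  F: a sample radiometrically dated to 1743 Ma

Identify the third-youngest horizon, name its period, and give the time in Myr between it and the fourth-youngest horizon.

Sorted youngest-first by Ma: C (1), B (23.5), D (284.2), E (532.3), F (1743), A (2156).
The third youngest is D at 284.2 Ma, which lies in 298.9–251.902 Ma: the Permian.
The fourth youngest is E at 532.3 Ma; separation = |284.2 − 532.3| = 248.1 Myr.

D, in the Permian; 248.1 million years to E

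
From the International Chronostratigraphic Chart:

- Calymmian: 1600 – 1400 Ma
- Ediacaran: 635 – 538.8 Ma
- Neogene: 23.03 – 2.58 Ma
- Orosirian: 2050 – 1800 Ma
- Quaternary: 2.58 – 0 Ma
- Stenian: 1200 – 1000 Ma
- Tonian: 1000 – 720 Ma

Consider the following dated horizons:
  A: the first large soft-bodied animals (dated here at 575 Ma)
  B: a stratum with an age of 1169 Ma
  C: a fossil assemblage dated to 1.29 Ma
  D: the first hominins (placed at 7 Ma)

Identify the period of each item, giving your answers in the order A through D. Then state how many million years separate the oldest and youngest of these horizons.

A: 575 Ma lies in 635–538.8 Ma, so Ediacaran.
B: 1169 Ma lies in 1200–1000 Ma, so Stenian.
C: 1.29 Ma lies in 2.58–0 Ma, so Quaternary.
D: 7 Ma lies in 23.03–2.58 Ma, so Neogene.
Oldest = 1169 Ma, youngest = 1.29 Ma → span 1167.71 Myr.

A — Ediacaran; B — Stenian; C — Quaternary; D — Neogene; span 1167.71 million years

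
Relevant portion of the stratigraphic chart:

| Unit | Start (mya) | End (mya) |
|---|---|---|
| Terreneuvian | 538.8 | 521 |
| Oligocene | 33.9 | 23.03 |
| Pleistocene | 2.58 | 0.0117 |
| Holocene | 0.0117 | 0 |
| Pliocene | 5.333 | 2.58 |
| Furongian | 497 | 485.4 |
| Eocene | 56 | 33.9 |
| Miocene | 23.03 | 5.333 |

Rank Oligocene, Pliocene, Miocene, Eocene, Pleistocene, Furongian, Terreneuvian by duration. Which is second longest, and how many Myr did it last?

Terreneuvian, 17.8 million years

Start − end for each: Oligocene 33.9 − 23.03 = 10.87; Pliocene 5.333 − 2.58 = 2.753; Miocene 23.03 − 5.333 = 17.697; Eocene 56 − 33.9 = 22.1; Pleistocene 2.58 − 0.0117 = 2.5683; Furongian 497 − 485.4 = 11.6; Terreneuvian 538.8 − 521 = 17.8.
Ranking these from longest: Eocene > Terreneuvian > Miocene > Furongian > Oligocene > Pliocene > Pleistocene.
Position 2 in that ranking is Terreneuvian, which lasted 17.8 Myr.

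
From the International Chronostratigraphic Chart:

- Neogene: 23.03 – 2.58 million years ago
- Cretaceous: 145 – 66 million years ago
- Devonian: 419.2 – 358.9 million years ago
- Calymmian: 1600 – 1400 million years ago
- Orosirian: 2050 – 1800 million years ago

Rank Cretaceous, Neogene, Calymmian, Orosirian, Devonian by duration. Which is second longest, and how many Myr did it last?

Calymmian, 200 million years

Start − end for each: Cretaceous 145 − 66 = 79; Neogene 23.03 − 2.58 = 20.45; Calymmian 1600 − 1400 = 200; Orosirian 2050 − 1800 = 250; Devonian 419.2 − 358.9 = 60.3.
Ranking these from longest: Orosirian > Calymmian > Cretaceous > Devonian > Neogene.
Position 2 in that ranking is Calymmian, which lasted 200 Myr.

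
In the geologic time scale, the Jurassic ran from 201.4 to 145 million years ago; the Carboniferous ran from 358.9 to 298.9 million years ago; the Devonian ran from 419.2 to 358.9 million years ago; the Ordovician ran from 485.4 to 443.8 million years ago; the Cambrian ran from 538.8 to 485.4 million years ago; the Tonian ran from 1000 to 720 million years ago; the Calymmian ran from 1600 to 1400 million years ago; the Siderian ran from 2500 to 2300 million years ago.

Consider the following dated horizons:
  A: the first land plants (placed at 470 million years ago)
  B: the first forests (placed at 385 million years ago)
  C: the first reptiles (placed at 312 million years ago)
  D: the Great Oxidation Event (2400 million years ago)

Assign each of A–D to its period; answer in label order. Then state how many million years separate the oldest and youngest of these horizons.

A — Ordovician; B — Devonian; C — Carboniferous; D — Siderian; span 2088 million years

A: 470 Ma lies in 485.4–443.8 Ma, so Ordovician.
B: 385 Ma lies in 419.2–358.9 Ma, so Devonian.
C: 312 Ma lies in 358.9–298.9 Ma, so Carboniferous.
D: 2400 Ma lies in 2500–2300 Ma, so Siderian.
Oldest = 2400 Ma, youngest = 312 Ma → span 2088 Myr.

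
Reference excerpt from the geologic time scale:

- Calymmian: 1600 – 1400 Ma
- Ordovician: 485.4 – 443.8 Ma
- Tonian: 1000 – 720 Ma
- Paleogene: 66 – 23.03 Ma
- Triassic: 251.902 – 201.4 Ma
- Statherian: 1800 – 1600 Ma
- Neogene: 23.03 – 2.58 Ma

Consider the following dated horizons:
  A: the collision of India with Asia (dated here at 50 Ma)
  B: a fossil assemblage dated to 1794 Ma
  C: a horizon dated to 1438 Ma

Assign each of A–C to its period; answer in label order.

A — Paleogene; B — Statherian; C — Calymmian

Match each age against the start–end ranges in the excerpt: A = 50 Ma → Paleogene (66–23.03); B = 1794 Ma → Statherian (1800–1600); C = 1438 Ma → Calymmian (1600–1400).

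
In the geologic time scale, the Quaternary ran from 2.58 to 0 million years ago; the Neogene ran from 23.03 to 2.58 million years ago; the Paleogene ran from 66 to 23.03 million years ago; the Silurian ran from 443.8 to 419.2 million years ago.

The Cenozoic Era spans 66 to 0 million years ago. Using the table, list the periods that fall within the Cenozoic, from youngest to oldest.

Quaternary, Neogene, Paleogene

Periods with both bounds inside 66–0 Ma: Quaternary (2.58–0), Neogene (23.03–2.58), Paleogene (66–23.03).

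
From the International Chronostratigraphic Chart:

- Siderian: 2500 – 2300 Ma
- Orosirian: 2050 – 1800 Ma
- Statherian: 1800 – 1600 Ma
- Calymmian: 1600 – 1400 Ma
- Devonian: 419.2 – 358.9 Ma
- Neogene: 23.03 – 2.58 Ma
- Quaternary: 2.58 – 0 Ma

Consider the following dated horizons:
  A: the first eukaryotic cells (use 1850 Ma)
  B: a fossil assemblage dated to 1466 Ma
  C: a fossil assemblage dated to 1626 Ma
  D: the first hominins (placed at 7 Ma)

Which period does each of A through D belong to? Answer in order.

A: 1850 Ma lies in 2050–1800 Ma, so Orosirian.
B: 1466 Ma lies in 1600–1400 Ma, so Calymmian.
C: 1626 Ma lies in 1800–1600 Ma, so Statherian.
D: 7 Ma lies in 23.03–2.58 Ma, so Neogene.

A — Orosirian; B — Calymmian; C — Statherian; D — Neogene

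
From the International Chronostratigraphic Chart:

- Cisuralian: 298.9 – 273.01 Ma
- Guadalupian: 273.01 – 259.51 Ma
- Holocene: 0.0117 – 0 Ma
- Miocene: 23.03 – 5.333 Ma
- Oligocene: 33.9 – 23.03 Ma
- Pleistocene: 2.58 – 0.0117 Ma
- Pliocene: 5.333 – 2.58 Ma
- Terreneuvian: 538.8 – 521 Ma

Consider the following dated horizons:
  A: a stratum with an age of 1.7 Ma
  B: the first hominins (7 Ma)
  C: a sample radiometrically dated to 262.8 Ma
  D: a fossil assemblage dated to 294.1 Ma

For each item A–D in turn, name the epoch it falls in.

A: 1.7 Ma lies in 2.58–0.0117 Ma, so Pleistocene.
B: 7 Ma lies in 23.03–5.333 Ma, so Miocene.
C: 262.8 Ma lies in 273.01–259.51 Ma, so Guadalupian.
D: 294.1 Ma lies in 298.9–273.01 Ma, so Cisuralian.

A — Pleistocene; B — Miocene; C — Guadalupian; D — Cisuralian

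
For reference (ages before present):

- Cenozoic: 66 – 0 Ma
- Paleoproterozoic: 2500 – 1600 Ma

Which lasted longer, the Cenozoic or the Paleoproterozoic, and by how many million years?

Paleoproterozoic, by 834 million years

Cenozoic: 66 − 0 = 66 Myr.
Paleoproterozoic: 2500 − 1600 = 900 Myr.
Difference: 900 − 66 = 834 Myr, so the Paleoproterozoic was longer.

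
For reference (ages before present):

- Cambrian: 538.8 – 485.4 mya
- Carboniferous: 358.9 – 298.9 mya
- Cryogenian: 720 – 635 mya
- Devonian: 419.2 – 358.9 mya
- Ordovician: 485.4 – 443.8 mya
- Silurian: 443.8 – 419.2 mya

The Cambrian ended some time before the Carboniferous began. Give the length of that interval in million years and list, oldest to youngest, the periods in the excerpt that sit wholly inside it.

End of Cambrian = 485.4 Ma; start of Carboniferous = 358.9 Ma.
Gap = 485.4 − 358.9 = 126.5 Myr.
Periods wholly inside 485.4–358.9 Ma: Ordovician (485.4–443.8), Silurian (443.8–419.2), Devonian (419.2–358.9).

126.5 million years; Ordovician, Silurian, Devonian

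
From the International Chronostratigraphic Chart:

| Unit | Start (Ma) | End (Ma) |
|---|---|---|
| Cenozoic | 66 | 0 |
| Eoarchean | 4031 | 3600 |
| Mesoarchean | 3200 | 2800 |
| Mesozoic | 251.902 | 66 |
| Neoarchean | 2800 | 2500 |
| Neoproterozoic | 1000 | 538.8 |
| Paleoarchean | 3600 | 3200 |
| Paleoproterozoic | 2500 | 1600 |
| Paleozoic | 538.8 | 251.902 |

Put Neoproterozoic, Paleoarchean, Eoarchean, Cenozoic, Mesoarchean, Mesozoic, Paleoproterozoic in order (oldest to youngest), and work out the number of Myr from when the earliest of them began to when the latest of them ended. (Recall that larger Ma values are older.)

From the excerpt: Neoproterozoic 1000–538.8; Paleoarchean 3600–3200; Eoarchean 4031–3600; Cenozoic 66–0; Mesoarchean 3200–2800; Mesozoic 251.902–66; Paleoproterozoic 2500–1600 (Ma).
Larger Ma is earlier, so the oldest is Eoarchean and the youngest is Cenozoic; oldest to youngest: Eoarchean, Paleoarchean, Mesoarchean, Paleoproterozoic, Neoproterozoic, Mesozoic, Cenozoic.
Oldest start 4031 minus youngest end 0 gives 4031 Myr overall.

Eoarchean → Paleoarchean → Mesoarchean → Paleoproterozoic → Neoproterozoic → Mesozoic → Cenozoic; total span 4031 Myr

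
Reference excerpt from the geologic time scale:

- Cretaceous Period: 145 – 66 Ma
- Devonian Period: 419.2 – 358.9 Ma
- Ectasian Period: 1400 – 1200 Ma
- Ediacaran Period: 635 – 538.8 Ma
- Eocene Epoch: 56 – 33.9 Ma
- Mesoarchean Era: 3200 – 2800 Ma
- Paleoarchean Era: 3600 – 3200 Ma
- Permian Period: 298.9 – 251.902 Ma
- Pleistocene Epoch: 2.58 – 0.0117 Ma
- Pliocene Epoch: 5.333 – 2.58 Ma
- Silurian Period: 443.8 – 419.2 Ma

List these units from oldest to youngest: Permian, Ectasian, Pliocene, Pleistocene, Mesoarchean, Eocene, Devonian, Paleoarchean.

Read off each span (Ma): Permian 298.9–251.902; Ectasian 1400–1200; Pliocene 5.333–2.58; Pleistocene 2.58–0.0117; Mesoarchean 3200–2800; Eocene 56–33.9; Devonian 419.2–358.9; Paleoarchean 3600–3200.
Larger Ma is older, so oldest→youngest is Paleoarchean, Mesoarchean, Ectasian, Devonian, Permian, Eocene, Pliocene, Pleistocene.

Paleoarchean → Mesoarchean → Ectasian → Devonian → Permian → Eocene → Pliocene → Pleistocene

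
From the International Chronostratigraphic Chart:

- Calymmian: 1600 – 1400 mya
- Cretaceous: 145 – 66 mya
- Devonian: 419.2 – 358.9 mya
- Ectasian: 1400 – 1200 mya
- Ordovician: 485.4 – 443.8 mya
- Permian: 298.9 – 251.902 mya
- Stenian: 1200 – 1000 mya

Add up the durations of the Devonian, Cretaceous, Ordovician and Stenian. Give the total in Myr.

Duration is start − end for each: (419.2 − 358.9) + (145 − 66) + (485.4 − 443.8) + (1200 − 1000).
That is 60.3 + 79 + 41.6 + 200, which totals 380.9 million years.

380.9 million years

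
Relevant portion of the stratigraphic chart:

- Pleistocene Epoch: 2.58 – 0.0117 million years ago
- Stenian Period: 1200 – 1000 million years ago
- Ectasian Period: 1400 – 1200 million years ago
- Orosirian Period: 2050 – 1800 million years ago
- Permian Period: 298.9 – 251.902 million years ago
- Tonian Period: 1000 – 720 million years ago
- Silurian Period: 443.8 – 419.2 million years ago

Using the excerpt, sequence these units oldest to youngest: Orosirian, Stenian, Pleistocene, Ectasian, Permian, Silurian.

Orosirian → Ectasian → Stenian → Silurian → Permian → Pleistocene

Read off each span (Ma): Orosirian 2050–1800; Stenian 1200–1000; Pleistocene 2.58–0.0117; Ectasian 1400–1200; Permian 298.9–251.902; Silurian 443.8–419.2.
Larger Ma is older, so oldest→youngest is Orosirian, Ectasian, Stenian, Silurian, Permian, Pleistocene.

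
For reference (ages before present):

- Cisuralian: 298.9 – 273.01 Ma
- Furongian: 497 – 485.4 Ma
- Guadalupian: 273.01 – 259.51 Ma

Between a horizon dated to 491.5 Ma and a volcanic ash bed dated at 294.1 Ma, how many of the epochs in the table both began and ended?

0

The older date is 491.5 Ma and the younger is 294.1 Ma.
No epoch both begins after 491.5 Ma and ends before 294.1 Ma, so the count is 0.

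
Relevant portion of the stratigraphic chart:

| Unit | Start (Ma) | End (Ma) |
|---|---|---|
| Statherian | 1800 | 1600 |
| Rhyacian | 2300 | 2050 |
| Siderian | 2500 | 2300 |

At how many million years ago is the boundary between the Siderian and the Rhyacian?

The Siderian ends and the Rhyacian begins at 2300 Ma.

2300 Ma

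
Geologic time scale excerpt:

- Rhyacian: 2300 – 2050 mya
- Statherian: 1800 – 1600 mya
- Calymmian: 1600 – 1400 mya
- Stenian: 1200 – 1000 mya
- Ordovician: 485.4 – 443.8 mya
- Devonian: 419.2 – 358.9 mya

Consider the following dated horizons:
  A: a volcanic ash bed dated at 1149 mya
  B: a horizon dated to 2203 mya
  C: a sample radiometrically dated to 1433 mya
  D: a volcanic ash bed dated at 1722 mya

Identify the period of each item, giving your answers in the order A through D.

A — Stenian; B — Rhyacian; C — Calymmian; D — Statherian

Match each age against the start–end ranges in the excerpt: A = 1149 Ma → Stenian (1200–1000); B = 2203 Ma → Rhyacian (2300–2050); C = 1433 Ma → Calymmian (1600–1400); D = 1722 Ma → Statherian (1800–1600).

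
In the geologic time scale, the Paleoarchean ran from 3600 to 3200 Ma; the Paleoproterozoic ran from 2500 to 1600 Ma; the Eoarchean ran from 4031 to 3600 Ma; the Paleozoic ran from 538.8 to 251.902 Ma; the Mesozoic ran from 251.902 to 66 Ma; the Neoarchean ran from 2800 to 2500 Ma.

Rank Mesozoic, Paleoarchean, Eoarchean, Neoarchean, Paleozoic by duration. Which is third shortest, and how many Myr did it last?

Start − end for each: Mesozoic 251.902 − 66 = 185.902; Paleoarchean 3600 − 3200 = 400; Eoarchean 4031 − 3600 = 431; Neoarchean 2800 − 2500 = 300; Paleozoic 538.8 − 251.902 = 286.898.
Ranking these from shortest: Mesozoic < Paleozoic < Neoarchean < Paleoarchean < Eoarchean.
Position 3 in that ranking is Neoarchean, which lasted 300 Myr.

Neoarchean, 300 million years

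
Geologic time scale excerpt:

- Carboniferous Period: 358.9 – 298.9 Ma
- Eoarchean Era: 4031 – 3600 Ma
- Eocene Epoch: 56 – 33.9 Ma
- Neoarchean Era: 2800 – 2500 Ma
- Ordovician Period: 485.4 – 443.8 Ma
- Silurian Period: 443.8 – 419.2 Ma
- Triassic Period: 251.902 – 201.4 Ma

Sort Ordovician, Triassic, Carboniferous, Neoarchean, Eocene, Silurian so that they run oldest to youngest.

The oldest of these is Neoarchean (starts 2800 Ma) and the youngest is Eocene (ends 33.9 Ma).
In between, by decreasing start age: Ordovician (485.4), Silurian (443.8), Carboniferous (358.9), Triassic (251.902).

Neoarchean → Ordovician → Silurian → Carboniferous → Triassic → Eocene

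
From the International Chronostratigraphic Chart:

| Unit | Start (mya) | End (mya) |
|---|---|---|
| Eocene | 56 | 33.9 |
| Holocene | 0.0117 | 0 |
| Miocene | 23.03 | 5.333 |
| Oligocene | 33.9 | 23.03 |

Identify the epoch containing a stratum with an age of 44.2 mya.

44.2 Ma lies between 56 and 33.9 Ma, so it falls in the Eocene.

Eocene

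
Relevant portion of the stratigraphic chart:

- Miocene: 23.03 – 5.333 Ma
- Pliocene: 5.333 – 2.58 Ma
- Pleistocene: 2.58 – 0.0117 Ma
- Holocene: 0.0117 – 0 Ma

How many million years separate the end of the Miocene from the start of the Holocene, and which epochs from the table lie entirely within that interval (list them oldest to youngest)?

5.3213 million years; Pliocene, Pleistocene

The Miocene closes at 5.333 Ma and the Holocene opens at 0.0117 Ma, so the interval is 5.333 − 0.0117 = 5.3213 Myr.
An epoch fits inside if it starts at or after 5.333 Ma and ends at or before 0.0117 Ma; oldest first that gives Pliocene, Pleistocene.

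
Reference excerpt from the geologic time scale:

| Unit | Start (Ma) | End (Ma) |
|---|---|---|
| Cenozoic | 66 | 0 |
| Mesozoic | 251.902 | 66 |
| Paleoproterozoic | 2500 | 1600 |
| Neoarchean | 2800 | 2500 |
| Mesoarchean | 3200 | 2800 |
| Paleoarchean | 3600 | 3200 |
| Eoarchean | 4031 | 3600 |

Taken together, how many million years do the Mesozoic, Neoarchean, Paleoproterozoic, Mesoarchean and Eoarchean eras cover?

2216.902 million years

Duration is start − end for each: (251.902 − 66) + (2800 − 2500) + (2500 − 1600) + (3200 − 2800) + (4031 − 3600).
That is 185.902 + 300 + 900 + 400 + 431, which totals 2216.902 million years.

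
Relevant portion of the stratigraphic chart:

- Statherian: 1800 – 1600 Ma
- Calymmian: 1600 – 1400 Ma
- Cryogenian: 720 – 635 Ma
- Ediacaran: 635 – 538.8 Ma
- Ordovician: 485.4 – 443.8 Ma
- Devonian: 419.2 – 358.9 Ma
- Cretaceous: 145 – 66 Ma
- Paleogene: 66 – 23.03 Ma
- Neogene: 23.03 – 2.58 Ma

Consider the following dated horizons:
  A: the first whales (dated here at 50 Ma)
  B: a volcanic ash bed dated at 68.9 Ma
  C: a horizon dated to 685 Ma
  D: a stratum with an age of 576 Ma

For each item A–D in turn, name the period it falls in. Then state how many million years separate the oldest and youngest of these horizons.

A — Paleogene; B — Cretaceous; C — Cryogenian; D — Ediacaran; span 635 million years

A: 50 Ma lies in 66–23.03 Ma, so Paleogene.
B: 68.9 Ma lies in 145–66 Ma, so Cretaceous.
C: 685 Ma lies in 720–635 Ma, so Cryogenian.
D: 576 Ma lies in 635–538.8 Ma, so Ediacaran.
Oldest = 685 Ma, youngest = 50 Ma → span 635 Myr.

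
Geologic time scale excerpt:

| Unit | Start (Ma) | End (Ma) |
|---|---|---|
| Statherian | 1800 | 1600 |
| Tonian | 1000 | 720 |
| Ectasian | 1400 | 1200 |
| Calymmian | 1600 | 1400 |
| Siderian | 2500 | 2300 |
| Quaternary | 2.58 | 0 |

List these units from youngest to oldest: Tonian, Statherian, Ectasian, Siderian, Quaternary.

Quaternary, Tonian, Ectasian, Statherian, Siderian

Sorting by start age (ascending Ma, since larger Ma = older): Quaternary start 2.58, Tonian start 1000, Ectasian start 1400, Statherian start 1800, Siderian start 2500.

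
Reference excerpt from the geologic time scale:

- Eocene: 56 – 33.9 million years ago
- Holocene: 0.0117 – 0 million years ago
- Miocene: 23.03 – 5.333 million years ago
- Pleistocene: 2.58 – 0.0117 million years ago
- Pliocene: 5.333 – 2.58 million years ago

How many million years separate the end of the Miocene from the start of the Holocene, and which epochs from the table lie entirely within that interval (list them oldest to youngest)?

5.3213 million years; Pliocene, Pleistocene

End of Miocene = 5.333 Ma; start of Holocene = 0.0117 Ma.
Gap = 5.333 − 0.0117 = 5.3213 Myr.
Epochs wholly inside 5.333–0.0117 Ma: Pliocene (5.333–2.58), Pleistocene (2.58–0.0117).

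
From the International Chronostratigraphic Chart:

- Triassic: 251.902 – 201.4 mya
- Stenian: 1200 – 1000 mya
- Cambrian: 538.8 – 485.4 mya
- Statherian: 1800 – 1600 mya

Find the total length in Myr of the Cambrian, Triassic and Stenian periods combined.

303.902 million years

Duration is start − end for each: (538.8 − 485.4) + (251.902 − 201.4) + (1200 − 1000).
That is 53.4 + 50.502 + 200, which totals 303.902 million years.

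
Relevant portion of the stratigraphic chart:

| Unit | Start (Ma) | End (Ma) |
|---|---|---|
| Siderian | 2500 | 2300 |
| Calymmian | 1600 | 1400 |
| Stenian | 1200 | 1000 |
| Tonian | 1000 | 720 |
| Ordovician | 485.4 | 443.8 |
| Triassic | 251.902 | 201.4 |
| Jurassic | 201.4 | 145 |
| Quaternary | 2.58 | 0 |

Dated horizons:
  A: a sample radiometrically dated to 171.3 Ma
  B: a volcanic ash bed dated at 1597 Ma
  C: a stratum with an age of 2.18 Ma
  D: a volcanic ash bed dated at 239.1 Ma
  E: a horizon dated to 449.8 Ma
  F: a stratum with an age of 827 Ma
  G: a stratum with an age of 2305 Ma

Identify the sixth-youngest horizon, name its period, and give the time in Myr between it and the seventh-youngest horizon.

B, in the Calymmian; 708 million years to G

Sorted youngest-first by Ma: C (2.18), A (171.3), D (239.1), E (449.8), F (827), B (1597), G (2305).
The sixth youngest is B at 1597 Ma, which lies in 1600–1400 Ma: the Calymmian.
The seventh youngest is G at 2305 Ma; separation = |1597 − 2305| = 708 Myr.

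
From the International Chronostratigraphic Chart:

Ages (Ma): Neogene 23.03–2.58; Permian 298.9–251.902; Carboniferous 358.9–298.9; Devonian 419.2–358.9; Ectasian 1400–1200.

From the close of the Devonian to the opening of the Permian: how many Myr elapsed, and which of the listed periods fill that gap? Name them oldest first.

60 million years; Carboniferous

The Devonian closes at 358.9 Ma and the Permian opens at 298.9 Ma, so the interval is 358.9 − 298.9 = 60 Myr.
A period fits inside if it starts at or after 358.9 Ma and ends at or before 298.9 Ma; oldest first that gives Carboniferous.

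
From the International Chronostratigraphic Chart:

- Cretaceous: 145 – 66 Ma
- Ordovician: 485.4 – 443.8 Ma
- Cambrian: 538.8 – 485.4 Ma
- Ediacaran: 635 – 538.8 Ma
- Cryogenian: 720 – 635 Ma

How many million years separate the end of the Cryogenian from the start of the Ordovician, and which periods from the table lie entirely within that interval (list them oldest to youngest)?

End of Cryogenian = 635 Ma; start of Ordovician = 485.4 Ma.
Gap = 635 − 485.4 = 149.6 Myr.
Periods wholly inside 635–485.4 Ma: Ediacaran (635–538.8), Cambrian (538.8–485.4).

149.6 million years; Ediacaran, Cambrian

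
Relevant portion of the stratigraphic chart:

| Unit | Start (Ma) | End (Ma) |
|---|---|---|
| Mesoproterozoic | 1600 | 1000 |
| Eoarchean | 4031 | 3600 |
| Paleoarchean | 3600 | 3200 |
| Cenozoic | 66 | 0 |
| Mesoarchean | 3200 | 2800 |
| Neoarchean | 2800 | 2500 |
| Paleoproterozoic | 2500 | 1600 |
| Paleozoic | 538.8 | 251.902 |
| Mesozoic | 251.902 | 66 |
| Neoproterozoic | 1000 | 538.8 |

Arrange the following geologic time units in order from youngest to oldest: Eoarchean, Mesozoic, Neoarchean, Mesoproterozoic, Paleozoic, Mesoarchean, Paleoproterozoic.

Mesozoic, then Paleozoic, then Mesoproterozoic, then Paleoproterozoic, then Neoarchean, then Mesoarchean, then Eoarchean

The oldest of these is Eoarchean (starts 4031 Ma) and the youngest is Mesozoic (ends 66 Ma).
In between, by decreasing start age: Mesoarchean (3200), Neoarchean (2800), Paleoproterozoic (2500), Mesoproterozoic (1600), Paleozoic (538.8).
Listing youngest first means reversing that sequence.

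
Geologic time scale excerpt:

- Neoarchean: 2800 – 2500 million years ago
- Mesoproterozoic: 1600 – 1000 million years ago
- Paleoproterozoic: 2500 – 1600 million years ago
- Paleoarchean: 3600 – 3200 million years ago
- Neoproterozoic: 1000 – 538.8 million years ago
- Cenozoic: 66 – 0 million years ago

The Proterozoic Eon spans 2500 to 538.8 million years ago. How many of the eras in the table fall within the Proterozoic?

3

Eras inside 2500–538.8 Ma: Paleoproterozoic, Mesoproterozoic, Neoproterozoic — 3 in total.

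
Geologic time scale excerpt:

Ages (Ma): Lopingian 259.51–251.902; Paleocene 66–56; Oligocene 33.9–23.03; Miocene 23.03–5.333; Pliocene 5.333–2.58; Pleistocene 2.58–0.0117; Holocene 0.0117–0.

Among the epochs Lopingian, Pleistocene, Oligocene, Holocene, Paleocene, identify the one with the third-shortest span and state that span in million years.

Durations: Lopingian 7.608; Pleistocene 2.5683; Oligocene 10.87; Holocene 0.0117; Paleocene 10 Myr.
Sorted shortest-first: Holocene (0.0117), Pleistocene (2.5683), Lopingian (7.608), Paleocene (10), Oligocene (10.87).
The third shortest is Lopingian at 7.608 Myr.

Lopingian, 7.608 million years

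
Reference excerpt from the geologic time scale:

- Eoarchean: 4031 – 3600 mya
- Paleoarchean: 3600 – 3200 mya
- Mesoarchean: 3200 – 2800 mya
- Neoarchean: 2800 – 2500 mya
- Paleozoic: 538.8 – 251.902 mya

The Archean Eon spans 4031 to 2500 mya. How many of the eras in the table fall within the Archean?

4

Eras inside 4031–2500 Ma: Eoarchean, Paleoarchean, Mesoarchean, Neoarchean — 4 in total.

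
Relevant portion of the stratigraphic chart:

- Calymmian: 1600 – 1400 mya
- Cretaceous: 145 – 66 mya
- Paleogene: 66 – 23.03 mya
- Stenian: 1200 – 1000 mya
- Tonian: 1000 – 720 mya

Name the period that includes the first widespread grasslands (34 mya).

34 Ma lies between 66 and 23.03 Ma, so it falls in the Paleogene.

Paleogene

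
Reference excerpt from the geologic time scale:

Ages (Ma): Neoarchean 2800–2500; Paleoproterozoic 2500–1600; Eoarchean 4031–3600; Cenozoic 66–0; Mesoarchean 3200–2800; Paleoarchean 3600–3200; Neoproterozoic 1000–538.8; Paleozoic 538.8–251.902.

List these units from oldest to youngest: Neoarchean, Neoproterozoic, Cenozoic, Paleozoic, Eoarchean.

Eoarchean, Neoarchean, Neoproterozoic, Paleozoic, Cenozoic

Sorting by start age (descending Ma, since larger Ma = older): Eoarchean began 4031, Neoarchean began 2800, Neoproterozoic began 1000, Paleozoic began 538.8, Cenozoic began 66.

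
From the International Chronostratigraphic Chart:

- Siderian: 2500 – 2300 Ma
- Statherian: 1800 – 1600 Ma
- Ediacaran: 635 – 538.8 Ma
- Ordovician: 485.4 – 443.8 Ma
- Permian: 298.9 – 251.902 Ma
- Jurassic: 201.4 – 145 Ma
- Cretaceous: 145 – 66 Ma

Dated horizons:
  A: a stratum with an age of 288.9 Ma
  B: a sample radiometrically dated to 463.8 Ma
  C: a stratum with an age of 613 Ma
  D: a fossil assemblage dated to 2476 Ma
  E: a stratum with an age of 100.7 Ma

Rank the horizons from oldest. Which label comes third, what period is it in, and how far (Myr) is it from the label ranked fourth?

B, in the Ordovician; 174.9 million years to A

Sorted oldest-first by Ma: D (2476), C (613), B (463.8), A (288.9), E (100.7).
The third oldest is B at 463.8 Ma, which lies in 485.4–443.8 Ma: the Ordovician.
The fourth oldest is A at 288.9 Ma; separation = |463.8 − 288.9| = 174.9 Myr.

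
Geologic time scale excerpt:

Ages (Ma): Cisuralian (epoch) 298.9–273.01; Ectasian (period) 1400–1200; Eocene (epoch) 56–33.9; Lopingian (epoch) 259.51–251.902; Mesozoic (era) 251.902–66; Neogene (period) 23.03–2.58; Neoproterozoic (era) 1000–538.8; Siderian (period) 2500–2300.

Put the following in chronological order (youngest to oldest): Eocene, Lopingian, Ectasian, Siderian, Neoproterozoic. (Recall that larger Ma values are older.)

The oldest of these is Siderian (starts 2500 Ma) and the youngest is Eocene (ends 33.9 Ma).
In between, by decreasing start age: Ectasian (1400), Neoproterozoic (1000), Lopingian (259.51).
Listing youngest first means reversing that sequence.

Eocene, Lopingian, Neoproterozoic, Ectasian, Siderian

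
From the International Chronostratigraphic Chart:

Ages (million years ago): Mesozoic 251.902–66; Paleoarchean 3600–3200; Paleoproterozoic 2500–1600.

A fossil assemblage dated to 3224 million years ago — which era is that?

3224 Ma lies between 3600 and 3200 Ma, so it falls in the Paleoarchean.

Paleoarchean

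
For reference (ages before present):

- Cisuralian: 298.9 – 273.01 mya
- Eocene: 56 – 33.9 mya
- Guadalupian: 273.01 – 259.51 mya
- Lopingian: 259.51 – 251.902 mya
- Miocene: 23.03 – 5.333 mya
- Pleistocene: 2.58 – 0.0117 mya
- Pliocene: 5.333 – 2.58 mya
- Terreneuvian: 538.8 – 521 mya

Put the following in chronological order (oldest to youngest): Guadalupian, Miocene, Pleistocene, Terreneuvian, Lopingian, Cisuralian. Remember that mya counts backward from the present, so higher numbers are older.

The oldest of these is Terreneuvian (starts 538.8 Ma) and the youngest is Pleistocene (ends 0.0117 Ma).
In between, by decreasing start age: Cisuralian (298.9), Guadalupian (273.01), Lopingian (259.51), Miocene (23.03).

Terreneuvian, Cisuralian, Guadalupian, Lopingian, Miocene, Pleistocene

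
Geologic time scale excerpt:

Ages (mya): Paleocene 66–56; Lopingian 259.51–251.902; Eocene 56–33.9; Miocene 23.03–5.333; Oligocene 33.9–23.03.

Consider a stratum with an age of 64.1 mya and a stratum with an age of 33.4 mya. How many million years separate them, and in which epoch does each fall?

30.7 million years apart; the first in the Paleocene, the second in the Oligocene

Elapsed time: 64.1 − 33.4 = 30.7 Myr.
64.1 Ma lies within 66–56 Ma: Paleocene.
33.4 Ma lies within 33.9–23.03 Ma: Oligocene.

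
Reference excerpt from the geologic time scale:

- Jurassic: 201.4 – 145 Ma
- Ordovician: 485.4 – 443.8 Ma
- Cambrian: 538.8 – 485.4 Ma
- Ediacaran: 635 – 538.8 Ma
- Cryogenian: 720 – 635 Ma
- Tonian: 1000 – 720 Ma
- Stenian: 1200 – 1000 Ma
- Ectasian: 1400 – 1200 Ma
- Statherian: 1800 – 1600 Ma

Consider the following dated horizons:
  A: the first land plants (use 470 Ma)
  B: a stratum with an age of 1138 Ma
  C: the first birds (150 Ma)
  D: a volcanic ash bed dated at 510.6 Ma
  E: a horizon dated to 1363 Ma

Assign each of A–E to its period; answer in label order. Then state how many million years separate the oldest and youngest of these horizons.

A — Ordovician; B — Stenian; C — Jurassic; D — Cambrian; E — Ectasian; span 1213 million years

A: 470 Ma lies in 485.4–443.8 Ma, so Ordovician.
B: 1138 Ma lies in 1200–1000 Ma, so Stenian.
C: 150 Ma lies in 201.4–145 Ma, so Jurassic.
D: 510.6 Ma lies in 538.8–485.4 Ma, so Cambrian.
E: 1363 Ma lies in 1400–1200 Ma, so Ectasian.
Oldest = 1363 Ma, youngest = 150 Ma → span 1213 Myr.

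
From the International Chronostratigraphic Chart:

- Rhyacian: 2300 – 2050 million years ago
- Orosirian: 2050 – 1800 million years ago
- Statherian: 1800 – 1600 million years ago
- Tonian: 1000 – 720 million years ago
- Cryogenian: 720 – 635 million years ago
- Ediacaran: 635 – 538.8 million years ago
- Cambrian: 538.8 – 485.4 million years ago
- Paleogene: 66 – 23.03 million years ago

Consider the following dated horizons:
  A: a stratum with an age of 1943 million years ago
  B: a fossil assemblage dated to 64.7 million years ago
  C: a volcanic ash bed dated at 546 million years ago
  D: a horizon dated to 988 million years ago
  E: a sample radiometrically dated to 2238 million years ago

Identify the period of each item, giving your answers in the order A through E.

Match each age against the start–end ranges in the excerpt: A = 1943 Ma → Orosirian (2050–1800); B = 64.7 Ma → Paleogene (66–23.03); C = 546 Ma → Ediacaran (635–538.8); D = 988 Ma → Tonian (1000–720); E = 2238 Ma → Rhyacian (2300–2050).

A — Orosirian; B — Paleogene; C — Ediacaran; D — Tonian; E — Rhyacian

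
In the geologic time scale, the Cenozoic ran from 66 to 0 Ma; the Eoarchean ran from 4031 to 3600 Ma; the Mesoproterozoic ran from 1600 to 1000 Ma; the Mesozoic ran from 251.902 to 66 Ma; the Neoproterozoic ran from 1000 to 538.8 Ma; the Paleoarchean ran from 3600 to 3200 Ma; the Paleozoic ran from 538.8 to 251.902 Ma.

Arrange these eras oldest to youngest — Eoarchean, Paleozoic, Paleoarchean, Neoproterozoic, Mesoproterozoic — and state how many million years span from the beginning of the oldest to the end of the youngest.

From the excerpt: Eoarchean 4031–3600; Paleozoic 538.8–251.902; Paleoarchean 3600–3200; Neoproterozoic 1000–538.8; Mesoproterozoic 1600–1000 (Ma).
Larger Ma is earlier, so the oldest is Eoarchean and the youngest is Paleozoic; oldest to youngest: Eoarchean, Paleoarchean, Mesoproterozoic, Neoproterozoic, Paleozoic.
Oldest start 4031 minus youngest end 251.902 gives 3779.098 Myr overall.

Eoarchean, Paleoarchean, Mesoproterozoic, Neoproterozoic, Paleozoic; total span 3779.098 Myr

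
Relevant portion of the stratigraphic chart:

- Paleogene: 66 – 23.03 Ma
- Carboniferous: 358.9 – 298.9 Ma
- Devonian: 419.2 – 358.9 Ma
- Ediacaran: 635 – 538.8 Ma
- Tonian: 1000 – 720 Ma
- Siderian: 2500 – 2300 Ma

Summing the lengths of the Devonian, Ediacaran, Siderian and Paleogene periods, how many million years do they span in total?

399.47 million years

Duration is start − end for each: (419.2 − 358.9) + (635 − 538.8) + (2500 − 2300) + (66 − 23.03).
That is 60.3 + 96.2 + 200 + 42.97, which totals 399.47 million years.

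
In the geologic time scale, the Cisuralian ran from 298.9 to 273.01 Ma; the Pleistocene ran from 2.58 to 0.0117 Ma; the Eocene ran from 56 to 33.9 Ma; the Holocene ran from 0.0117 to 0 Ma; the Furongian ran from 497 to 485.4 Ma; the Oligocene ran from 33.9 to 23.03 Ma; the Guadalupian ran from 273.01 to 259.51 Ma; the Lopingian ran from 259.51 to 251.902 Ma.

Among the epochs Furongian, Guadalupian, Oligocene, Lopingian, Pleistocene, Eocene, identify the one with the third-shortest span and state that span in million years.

Durations: Furongian 11.6; Guadalupian 13.5; Oligocene 10.87; Lopingian 7.608; Pleistocene 2.5683; Eocene 22.1 Myr.
Sorted shortest-first: Pleistocene (2.5683), Lopingian (7.608), Oligocene (10.87), Furongian (11.6), Guadalupian (13.5), Eocene (22.1).
The third shortest is Oligocene at 10.87 Myr.

Oligocene, 10.87 million years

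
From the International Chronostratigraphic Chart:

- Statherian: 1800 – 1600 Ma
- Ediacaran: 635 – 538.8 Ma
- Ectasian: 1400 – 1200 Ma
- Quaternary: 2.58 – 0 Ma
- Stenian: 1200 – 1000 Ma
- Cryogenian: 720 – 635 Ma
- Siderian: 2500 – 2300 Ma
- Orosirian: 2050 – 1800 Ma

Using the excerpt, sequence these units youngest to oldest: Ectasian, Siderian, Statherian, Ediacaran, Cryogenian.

The oldest of these is Siderian (starts 2500 Ma) and the youngest is Ediacaran (ends 538.8 Ma).
In between, by decreasing start age: Statherian (1800), Ectasian (1400), Cryogenian (720).
Listing youngest first means reversing that sequence.

Ediacaran → Cryogenian → Ectasian → Statherian → Siderian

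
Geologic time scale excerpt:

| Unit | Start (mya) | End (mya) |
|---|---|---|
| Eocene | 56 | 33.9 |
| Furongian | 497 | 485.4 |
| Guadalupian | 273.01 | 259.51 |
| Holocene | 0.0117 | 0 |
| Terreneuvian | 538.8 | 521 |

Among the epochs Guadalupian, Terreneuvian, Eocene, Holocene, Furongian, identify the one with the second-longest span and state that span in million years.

Durations: Guadalupian 13.5; Terreneuvian 17.8; Eocene 22.1; Holocene 0.0117; Furongian 11.6 Myr.
Sorted longest-first: Eocene (22.1), Terreneuvian (17.8), Guadalupian (13.5), Furongian (11.6), Holocene (0.0117).
The second longest is Terreneuvian at 17.8 Myr.

Terreneuvian, 17.8 million years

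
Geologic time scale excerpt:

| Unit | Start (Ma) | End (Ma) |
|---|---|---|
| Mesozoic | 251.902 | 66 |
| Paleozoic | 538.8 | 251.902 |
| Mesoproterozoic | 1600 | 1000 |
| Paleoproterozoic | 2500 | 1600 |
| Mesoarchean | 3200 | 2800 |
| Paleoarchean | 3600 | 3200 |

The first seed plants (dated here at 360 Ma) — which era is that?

Paleozoic

360 Ma lies between 538.8 and 251.902 Ma, so it falls in the Paleozoic.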